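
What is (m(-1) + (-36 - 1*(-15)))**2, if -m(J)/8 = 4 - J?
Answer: 3721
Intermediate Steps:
m(J) = -32 + 8*J (m(J) = -8*(4 - J) = -32 + 8*J)
(m(-1) + (-36 - 1*(-15)))**2 = ((-32 + 8*(-1)) + (-36 - 1*(-15)))**2 = ((-32 - 8) + (-36 + 15))**2 = (-40 - 21)**2 = (-61)**2 = 3721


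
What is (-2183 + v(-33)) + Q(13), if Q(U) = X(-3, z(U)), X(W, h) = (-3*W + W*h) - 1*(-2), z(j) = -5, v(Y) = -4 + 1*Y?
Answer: -2194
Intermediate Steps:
v(Y) = -4 + Y
X(W, h) = 2 - 3*W + W*h (X(W, h) = (-3*W + W*h) + 2 = 2 - 3*W + W*h)
Q(U) = 26 (Q(U) = 2 - 3*(-3) - 3*(-5) = 2 + 9 + 15 = 26)
(-2183 + v(-33)) + Q(13) = (-2183 + (-4 - 33)) + 26 = (-2183 - 37) + 26 = -2220 + 26 = -2194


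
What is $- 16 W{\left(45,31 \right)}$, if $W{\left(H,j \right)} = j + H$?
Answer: $-1216$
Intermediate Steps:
$W{\left(H,j \right)} = H + j$
$- 16 W{\left(45,31 \right)} = - 16 \left(45 + 31\right) = \left(-16\right) 76 = -1216$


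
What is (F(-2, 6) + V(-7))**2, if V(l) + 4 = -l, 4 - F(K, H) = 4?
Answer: 9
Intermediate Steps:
F(K, H) = 0 (F(K, H) = 4 - 1*4 = 4 - 4 = 0)
V(l) = -4 - l
(F(-2, 6) + V(-7))**2 = (0 + (-4 - 1*(-7)))**2 = (0 + (-4 + 7))**2 = (0 + 3)**2 = 3**2 = 9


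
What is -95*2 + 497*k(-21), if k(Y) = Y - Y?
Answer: -190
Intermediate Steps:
k(Y) = 0
-95*2 + 497*k(-21) = -95*2 + 497*0 = -190 + 0 = -190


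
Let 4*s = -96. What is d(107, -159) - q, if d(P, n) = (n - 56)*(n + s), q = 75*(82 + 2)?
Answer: 33045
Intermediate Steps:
s = -24 (s = (¼)*(-96) = -24)
q = 6300 (q = 75*84 = 6300)
d(P, n) = (-56 + n)*(-24 + n) (d(P, n) = (n - 56)*(n - 24) = (-56 + n)*(-24 + n))
d(107, -159) - q = (1344 + (-159)² - 80*(-159)) - 1*6300 = (1344 + 25281 + 12720) - 6300 = 39345 - 6300 = 33045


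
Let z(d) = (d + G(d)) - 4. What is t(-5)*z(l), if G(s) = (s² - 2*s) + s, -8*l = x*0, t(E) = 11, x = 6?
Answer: -44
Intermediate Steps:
l = 0 (l = -3*0/4 = -⅛*0 = 0)
G(s) = s² - s
z(d) = -4 + d + d*(-1 + d) (z(d) = (d + d*(-1 + d)) - 4 = -4 + d + d*(-1 + d))
t(-5)*z(l) = 11*(-4 + 0²) = 11*(-4 + 0) = 11*(-4) = -44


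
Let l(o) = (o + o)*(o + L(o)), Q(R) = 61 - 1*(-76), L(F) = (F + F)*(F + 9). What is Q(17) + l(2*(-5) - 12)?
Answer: -24063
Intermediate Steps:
L(F) = 2*F*(9 + F) (L(F) = (2*F)*(9 + F) = 2*F*(9 + F))
Q(R) = 137 (Q(R) = 61 + 76 = 137)
l(o) = 2*o*(o + 2*o*(9 + o)) (l(o) = (o + o)*(o + 2*o*(9 + o)) = (2*o)*(o + 2*o*(9 + o)) = 2*o*(o + 2*o*(9 + o)))
Q(17) + l(2*(-5) - 12) = 137 + (2*(-5) - 12)²*(38 + 4*(2*(-5) - 12)) = 137 + (-10 - 12)²*(38 + 4*(-10 - 12)) = 137 + (-22)²*(38 + 4*(-22)) = 137 + 484*(38 - 88) = 137 + 484*(-50) = 137 - 24200 = -24063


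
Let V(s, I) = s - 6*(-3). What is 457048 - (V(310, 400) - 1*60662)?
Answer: 517382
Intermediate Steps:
V(s, I) = 18 + s (V(s, I) = s + 18 = 18 + s)
457048 - (V(310, 400) - 1*60662) = 457048 - ((18 + 310) - 1*60662) = 457048 - (328 - 60662) = 457048 - 1*(-60334) = 457048 + 60334 = 517382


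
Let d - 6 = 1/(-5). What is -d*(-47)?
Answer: 1363/5 ≈ 272.60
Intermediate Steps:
d = 29/5 (d = 6 + 1/(-5) = 6 - ⅕ = 29/5 ≈ 5.8000)
-d*(-47) = -1*29/5*(-47) = -29/5*(-47) = 1363/5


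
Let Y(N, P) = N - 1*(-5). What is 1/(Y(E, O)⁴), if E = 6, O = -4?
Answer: 1/14641 ≈ 6.8301e-5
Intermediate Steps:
Y(N, P) = 5 + N (Y(N, P) = N + 5 = 5 + N)
1/(Y(E, O)⁴) = 1/((5 + 6)⁴) = 1/(11⁴) = 1/14641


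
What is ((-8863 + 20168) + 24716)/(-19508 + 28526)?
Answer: 12007/3006 ≈ 3.9943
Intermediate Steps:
((-8863 + 20168) + 24716)/(-19508 + 28526) = (11305 + 24716)/9018 = 36021*(1/9018) = 12007/3006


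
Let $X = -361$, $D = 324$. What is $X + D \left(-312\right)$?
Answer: $-101449$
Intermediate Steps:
$X + D \left(-312\right) = -361 + 324 \left(-312\right) = -361 - 101088 = -101449$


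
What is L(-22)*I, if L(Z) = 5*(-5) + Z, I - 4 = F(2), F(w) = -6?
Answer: 94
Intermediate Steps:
I = -2 (I = 4 - 6 = -2)
L(Z) = -25 + Z
L(-22)*I = (-25 - 22)*(-2) = -47*(-2) = 94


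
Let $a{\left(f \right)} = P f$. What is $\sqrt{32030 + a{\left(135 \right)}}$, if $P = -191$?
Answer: $\sqrt{6245} \approx 79.025$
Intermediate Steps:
$a{\left(f \right)} = - 191 f$
$\sqrt{32030 + a{\left(135 \right)}} = \sqrt{32030 - 25785} = \sqrt{6245}$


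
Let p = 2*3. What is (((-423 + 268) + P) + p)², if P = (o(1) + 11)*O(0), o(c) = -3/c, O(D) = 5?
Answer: 11881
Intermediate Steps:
P = 40 (P = (-3/1 + 11)*5 = (-3*1 + 11)*5 = (-3 + 11)*5 = 8*5 = 40)
p = 6
(((-423 + 268) + P) + p)² = (((-423 + 268) + 40) + 6)² = ((-155 + 40) + 6)² = (-115 + 6)² = (-109)² = 11881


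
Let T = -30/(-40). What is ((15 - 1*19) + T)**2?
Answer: 169/16 ≈ 10.563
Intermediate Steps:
T = 3/4 (T = -30*(-1/40) = 3/4 ≈ 0.75000)
((15 - 1*19) + T)**2 = ((15 - 1*19) + 3/4)**2 = ((15 - 19) + 3/4)**2 = (-4 + 3/4)**2 = (-13/4)**2 = 169/16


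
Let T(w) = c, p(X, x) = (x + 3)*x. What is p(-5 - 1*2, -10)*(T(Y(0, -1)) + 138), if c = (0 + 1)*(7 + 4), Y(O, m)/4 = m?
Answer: 10430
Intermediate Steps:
Y(O, m) = 4*m
p(X, x) = x*(3 + x) (p(X, x) = (3 + x)*x = x*(3 + x))
c = 11 (c = 1*11 = 11)
T(w) = 11
p(-5 - 1*2, -10)*(T(Y(0, -1)) + 138) = (-10*(3 - 10))*(11 + 138) = -10*(-7)*149 = 70*149 = 10430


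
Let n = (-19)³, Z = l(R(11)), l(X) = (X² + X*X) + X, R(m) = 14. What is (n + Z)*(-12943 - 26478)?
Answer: 254383713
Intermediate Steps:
l(X) = X + 2*X² (l(X) = (X² + X²) + X = 2*X² + X = X + 2*X²)
Z = 406 (Z = 14*(1 + 2*14) = 14*(1 + 28) = 14*29 = 406)
n = -6859
(n + Z)*(-12943 - 26478) = (-6859 + 406)*(-12943 - 26478) = -6453*(-39421) = 254383713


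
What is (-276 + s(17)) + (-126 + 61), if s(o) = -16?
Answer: -357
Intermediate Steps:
(-276 + s(17)) + (-126 + 61) = (-276 - 16) + (-126 + 61) = -292 - 65 = -357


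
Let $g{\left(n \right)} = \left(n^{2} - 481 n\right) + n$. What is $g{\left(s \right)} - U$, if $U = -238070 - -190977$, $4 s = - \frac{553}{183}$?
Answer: $\frac{25428167521}{535824} \approx 47456.0$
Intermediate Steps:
$s = - \frac{553}{732}$ ($s = \frac{\left(-553\right) \frac{1}{183}}{4} = \frac{1}{4} \left(- \frac{553}{183}\right) = - \frac{553}{732} \approx -0.75546$)
$U = -47093$ ($U = -238070 + 190977 = -47093$)
$g{\left(n \right)} = n^{2} - 480 n$
$g{\left(s \right)} - U = - \frac{553 \left(-480 - \frac{553}{732}\right)}{732} - -47093 = \left(- \frac{553}{732}\right) \left(- \frac{351913}{732}\right) + 47093 = \frac{194607889}{535824} + 47093 = \frac{25428167521}{535824}$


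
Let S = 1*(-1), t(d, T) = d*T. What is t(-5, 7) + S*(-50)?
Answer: 15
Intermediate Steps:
t(d, T) = T*d
S = -1
t(-5, 7) + S*(-50) = 7*(-5) - 1*(-50) = -35 + 50 = 15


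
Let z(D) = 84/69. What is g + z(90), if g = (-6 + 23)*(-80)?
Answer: -31252/23 ≈ -1358.8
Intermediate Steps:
z(D) = 28/23 (z(D) = 84*(1/69) = 28/23)
g = -1360 (g = 17*(-80) = -1360)
g + z(90) = -1360 + 28/23 = -31252/23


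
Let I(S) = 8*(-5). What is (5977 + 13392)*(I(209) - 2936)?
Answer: -57642144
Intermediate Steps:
I(S) = -40
(5977 + 13392)*(I(209) - 2936) = (5977 + 13392)*(-40 - 2936) = 19369*(-2976) = -57642144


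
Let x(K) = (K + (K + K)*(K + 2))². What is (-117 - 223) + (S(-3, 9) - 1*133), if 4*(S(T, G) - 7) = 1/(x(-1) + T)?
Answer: -11183/24 ≈ -465.96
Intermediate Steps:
x(K) = (K + 2*K*(2 + K))² (x(K) = (K + (2*K)*(2 + K))² = (K + 2*K*(2 + K))²)
S(T, G) = 7 + 1/(4*(9 + T)) (S(T, G) = 7 + 1/(4*((-1)²*(5 + 2*(-1))² + T)) = 7 + 1/(4*(1*(5 - 2)² + T)) = 7 + 1/(4*(1*3² + T)) = 7 + 1/(4*(1*9 + T)) = 7 + 1/(4*(9 + T)))
(-117 - 223) + (S(-3, 9) - 1*133) = (-117 - 223) + ((253 + 28*(-3))/(4*(9 - 3)) - 1*133) = -340 + ((¼)*(253 - 84)/6 - 133) = -340 + ((¼)*(⅙)*169 - 133) = -340 + (169/24 - 133) = -340 - 3023/24 = -11183/24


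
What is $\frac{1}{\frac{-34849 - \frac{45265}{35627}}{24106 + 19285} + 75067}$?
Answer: $\frac{1545891157}{116044169871931} \approx 1.3322 \cdot 10^{-5}$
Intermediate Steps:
$\frac{1}{\frac{-34849 - \frac{45265}{35627}}{24106 + 19285} + 75067} = \frac{1}{\frac{-34849 - \frac{45265}{35627}}{43391} + 75067} = \frac{1}{\left(-34849 - \frac{45265}{35627}\right) \frac{1}{43391} + 75067} = \frac{1}{\left(- \frac{1241610588}{35627}\right) \frac{1}{43391} + 75067} = \frac{1}{- \frac{1241610588}{1545891157} + 75067} = \frac{1}{\frac{116044169871931}{1545891157}} = \frac{1545891157}{116044169871931}$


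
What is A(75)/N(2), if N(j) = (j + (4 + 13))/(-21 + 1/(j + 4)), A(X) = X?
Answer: -3125/38 ≈ -82.237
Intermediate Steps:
N(j) = (17 + j)/(-21 + 1/(4 + j)) (N(j) = (j + 17)/(-21 + 1/(4 + j)) = (17 + j)/(-21 + 1/(4 + j)))
A(75)/N(2) = 75/(((-68 - 1*2² - 21*2)/(83 + 21*2))) = 75/(((-68 - 1*4 - 42)/(83 + 42))) = 75/(((-68 - 4 - 42)/125)) = 75/(((1/125)*(-114))) = 75/(-114/125) = 75*(-125/114) = -3125/38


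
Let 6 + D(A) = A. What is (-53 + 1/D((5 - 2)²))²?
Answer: 24964/9 ≈ 2773.8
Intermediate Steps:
D(A) = -6 + A
(-53 + 1/D((5 - 2)²))² = (-53 + 1/(-6 + (5 - 2)²))² = (-53 + 1/(-6 + 3²))² = (-53 + 1/(-6 + 9))² = (-53 + 1/3)² = (-53 + ⅓)² = (-158/3)² = 24964/9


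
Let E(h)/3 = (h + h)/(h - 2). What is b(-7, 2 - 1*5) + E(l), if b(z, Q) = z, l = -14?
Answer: -7/4 ≈ -1.7500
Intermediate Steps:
E(h) = 6*h/(-2 + h) (E(h) = 3*((h + h)/(h - 2)) = 3*((2*h)/(-2 + h)) = 3*(2*h/(-2 + h)) = 6*h/(-2 + h))
b(-7, 2 - 1*5) + E(l) = -7 + 6*(-14)/(-2 - 14) = -7 + 6*(-14)/(-16) = -7 + 6*(-14)*(-1/16) = -7 + 21/4 = -7/4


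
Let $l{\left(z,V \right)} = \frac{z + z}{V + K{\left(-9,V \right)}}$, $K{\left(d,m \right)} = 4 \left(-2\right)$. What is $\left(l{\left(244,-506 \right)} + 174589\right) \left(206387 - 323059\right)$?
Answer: $- \frac{5234971018688}{257} \approx -2.037 \cdot 10^{10}$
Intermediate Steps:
$K{\left(d,m \right)} = -8$
$l{\left(z,V \right)} = \frac{2 z}{-8 + V}$ ($l{\left(z,V \right)} = \frac{z + z}{V - 8} = \frac{2 z}{-8 + V}$)
$\left(l{\left(244,-506 \right)} + 174589\right) \left(206387 - 323059\right) = \left(2 \cdot 244 \frac{1}{-8 - 506} + 174589\right) \left(206387 - 323059\right) = \left(2 \cdot 244 \frac{1}{-514} + 174589\right) \left(-116672\right) = \left(2 \cdot 244 \left(- \frac{1}{514}\right) + 174589\right) \left(-116672\right) = \left(- \frac{244}{257} + 174589\right) \left(-116672\right) = \frac{44869129}{257} \left(-116672\right) = - \frac{5234971018688}{257}$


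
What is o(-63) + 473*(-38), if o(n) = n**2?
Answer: -14005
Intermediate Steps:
o(-63) + 473*(-38) = (-63)**2 + 473*(-38) = 3969 - 17974 = -14005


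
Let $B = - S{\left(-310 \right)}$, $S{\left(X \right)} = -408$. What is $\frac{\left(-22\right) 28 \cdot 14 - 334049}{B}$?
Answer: $- \frac{342673}{408} \approx -839.88$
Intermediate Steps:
$B = 408$ ($B = \left(-1\right) \left(-408\right) = 408$)
$\frac{\left(-22\right) 28 \cdot 14 - 334049}{B} = \frac{\left(-22\right) 28 \cdot 14 - 334049}{408} = \left(\left(-616\right) 14 - 334049\right) \frac{1}{408} = \left(-8624 - 334049\right) \frac{1}{408} = \left(-342673\right) \frac{1}{408} = - \frac{342673}{408}$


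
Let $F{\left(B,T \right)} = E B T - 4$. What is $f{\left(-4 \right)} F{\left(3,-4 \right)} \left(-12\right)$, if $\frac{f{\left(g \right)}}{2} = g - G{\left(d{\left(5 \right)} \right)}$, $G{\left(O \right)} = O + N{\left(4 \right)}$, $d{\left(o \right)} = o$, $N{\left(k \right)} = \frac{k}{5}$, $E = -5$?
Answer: $\frac{65856}{5} \approx 13171.0$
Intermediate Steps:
$N{\left(k \right)} = \frac{k}{5}$ ($N{\left(k \right)} = k \frac{1}{5} = \frac{k}{5}$)
$G{\left(O \right)} = \frac{4}{5} + O$ ($G{\left(O \right)} = O + \frac{1}{5} \cdot 4 = O + \frac{4}{5} = \frac{4}{5} + O$)
$F{\left(B,T \right)} = -4 - 5 B T$ ($F{\left(B,T \right)} = - 5 B T - 4 = -4 - 5 B T$)
$f{\left(g \right)} = - \frac{58}{5} + 2 g$ ($f{\left(g \right)} = 2 \left(g - \left(\frac{4}{5} + 5\right)\right) = 2 \left(g - \frac{29}{5}\right) = 2 \left(- \frac{29}{5} + g\right) = - \frac{58}{5} + 2 g$)
$f{\left(-4 \right)} F{\left(3,-4 \right)} \left(-12\right) = \left(- \frac{58}{5} + 2 \left(-4\right)\right) \left(-4 - 15 \left(-4\right)\right) \left(-12\right) = \left(- \frac{58}{5} - 8\right) \left(-4 + 60\right) \left(-12\right) = \left(- \frac{98}{5}\right) 56 \left(-12\right) = \left(- \frac{5488}{5}\right) \left(-12\right) = \frac{65856}{5}$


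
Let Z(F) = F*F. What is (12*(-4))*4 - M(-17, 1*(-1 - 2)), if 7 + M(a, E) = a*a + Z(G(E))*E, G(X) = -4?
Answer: -426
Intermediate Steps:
Z(F) = F²
M(a, E) = -7 + a² + 16*E (M(a, E) = -7 + (a*a + (-4)²*E) = -7 + (a² + 16*E) = -7 + a² + 16*E)
(12*(-4))*4 - M(-17, 1*(-1 - 2)) = (12*(-4))*4 - (-7 + (-17)² + 16*(1*(-1 - 2))) = -48*4 - (-7 + 289 + 16*(1*(-3))) = -192 - (-7 + 289 + 16*(-3)) = -192 - (-7 + 289 - 48) = -192 - 1*234 = -192 - 234 = -426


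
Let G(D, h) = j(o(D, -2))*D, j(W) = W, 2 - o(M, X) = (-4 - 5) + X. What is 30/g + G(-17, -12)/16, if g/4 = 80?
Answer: -439/32 ≈ -13.719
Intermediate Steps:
g = 320 (g = 4*80 = 320)
o(M, X) = 11 - X (o(M, X) = 2 - ((-4 - 5) + X) = 2 - (-9 + X) = 2 + (9 - X) = 11 - X)
G(D, h) = 13*D (G(D, h) = (11 - 1*(-2))*D = (11 + 2)*D = 13*D)
30/g + G(-17, -12)/16 = 30/320 + (13*(-17))/16 = 30*(1/320) - 221*1/16 = 3/32 - 221/16 = -439/32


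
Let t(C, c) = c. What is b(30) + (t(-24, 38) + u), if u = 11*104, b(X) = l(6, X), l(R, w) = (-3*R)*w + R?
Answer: 648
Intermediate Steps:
l(R, w) = R - 3*R*w (l(R, w) = -3*R*w + R = R - 3*R*w)
b(X) = 6 - 18*X (b(X) = 6*(1 - 3*X) = 6 - 18*X)
u = 1144
b(30) + (t(-24, 38) + u) = (6 - 18*30) + (38 + 1144) = (6 - 540) + 1182 = -534 + 1182 = 648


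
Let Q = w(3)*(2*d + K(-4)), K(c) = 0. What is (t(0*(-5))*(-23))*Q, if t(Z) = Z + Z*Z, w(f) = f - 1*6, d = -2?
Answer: 0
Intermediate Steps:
w(f) = -6 + f (w(f) = f - 6 = -6 + f)
t(Z) = Z + Z**2
Q = 12 (Q = (-6 + 3)*(2*(-2) + 0) = -3*(-4 + 0) = -3*(-4) = 12)
(t(0*(-5))*(-23))*Q = (((0*(-5))*(1 + 0*(-5)))*(-23))*12 = ((0*(1 + 0))*(-23))*12 = ((0*1)*(-23))*12 = (0*(-23))*12 = 0*12 = 0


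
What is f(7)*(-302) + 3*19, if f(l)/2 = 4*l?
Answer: -16855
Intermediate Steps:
f(l) = 8*l (f(l) = 2*(4*l) = 8*l)
f(7)*(-302) + 3*19 = (8*7)*(-302) + 3*19 = 56*(-302) + 57 = -16912 + 57 = -16855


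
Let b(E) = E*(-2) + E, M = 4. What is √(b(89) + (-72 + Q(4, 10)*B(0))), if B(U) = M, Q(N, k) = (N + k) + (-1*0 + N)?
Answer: I*√89 ≈ 9.434*I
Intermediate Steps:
Q(N, k) = k + 2*N (Q(N, k) = (N + k) + (0 + N) = (N + k) + N = k + 2*N)
B(U) = 4
b(E) = -E (b(E) = -2*E + E = -E)
√(b(89) + (-72 + Q(4, 10)*B(0))) = √(-1*89 + (-72 + (10 + 2*4)*4)) = √(-89 + (-72 + (10 + 8)*4)) = √(-89 + (-72 + 18*4)) = √(-89 + (-72 + 72)) = √(-89 + 0) = √(-89) = I*√89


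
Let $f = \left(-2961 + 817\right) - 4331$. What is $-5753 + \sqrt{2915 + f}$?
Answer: $-5753 + 2 i \sqrt{890} \approx -5753.0 + 59.666 i$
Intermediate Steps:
$f = -6475$ ($f = -2144 - 4331 = -6475$)
$-5753 + \sqrt{2915 + f} = -5753 + \sqrt{2915 - 6475} = -5753 + \sqrt{-3560} = -5753 + 2 i \sqrt{890}$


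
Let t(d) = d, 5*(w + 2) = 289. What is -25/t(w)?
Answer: -125/279 ≈ -0.44803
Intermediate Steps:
w = 279/5 (w = -2 + (⅕)*289 = -2 + 289/5 = 279/5 ≈ 55.800)
-25/t(w) = -25/(279/5) = (5/279)*(-25) = -125/279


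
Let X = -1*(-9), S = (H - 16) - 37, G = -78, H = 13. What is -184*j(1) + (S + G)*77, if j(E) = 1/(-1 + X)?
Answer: -9109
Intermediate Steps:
S = -40 (S = (13 - 16) - 37 = -3 - 37 = -40)
X = 9
j(E) = ⅛ (j(E) = 1/(-1 + 9) = 1/8 = ⅛)
-184*j(1) + (S + G)*77 = -184*⅛ + (-40 - 78)*77 = -23 - 118*77 = -23 - 9086 = -9109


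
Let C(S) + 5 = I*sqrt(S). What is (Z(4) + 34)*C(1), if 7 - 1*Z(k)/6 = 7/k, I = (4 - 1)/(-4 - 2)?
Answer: -1441/4 ≈ -360.25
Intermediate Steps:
I = -1/2 (I = 3/(-6) = 3*(-1/6) = -1/2 ≈ -0.50000)
C(S) = -5 - sqrt(S)/2
Z(k) = 42 - 42/k
(Z(4) + 34)*C(1) = ((42 - 42/4) + 34)*(-5 - sqrt(1)/2) = ((42 - 42*1/4) + 34)*(-5 - 1/2*1) = ((42 - 21/2) + 34)*(-5 - 1/2) = (63/2 + 34)*(-11/2) = (131/2)*(-11/2) = -1441/4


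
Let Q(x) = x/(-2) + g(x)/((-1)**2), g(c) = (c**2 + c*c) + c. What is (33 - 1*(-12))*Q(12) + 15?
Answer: 13245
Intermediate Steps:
g(c) = c + 2*c**2 (g(c) = (c**2 + c**2) + c = 2*c**2 + c = c + 2*c**2)
Q(x) = -x/2 + x*(1 + 2*x) (Q(x) = x/(-2) + (x*(1 + 2*x))/((-1)**2) = x*(-1/2) + (x*(1 + 2*x))/1 = -x/2 + (x*(1 + 2*x))*1 = -x/2 + x*(1 + 2*x))
(33 - 1*(-12))*Q(12) + 15 = (33 - 1*(-12))*((1/2)*12*(1 + 4*12)) + 15 = (33 + 12)*((1/2)*12*(1 + 48)) + 15 = 45*((1/2)*12*49) + 15 = 45*294 + 15 = 13230 + 15 = 13245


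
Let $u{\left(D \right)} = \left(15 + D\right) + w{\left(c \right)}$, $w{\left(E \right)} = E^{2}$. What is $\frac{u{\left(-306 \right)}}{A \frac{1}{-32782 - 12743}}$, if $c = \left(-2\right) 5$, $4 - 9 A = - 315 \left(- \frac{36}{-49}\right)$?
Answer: $\frac{547802325}{1648} \approx 3.324 \cdot 10^{5}$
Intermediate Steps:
$A = \frac{1648}{63}$ ($A = \frac{4}{9} - \frac{\left(-315\right) \left(- \frac{36}{-49}\right)}{9} = \frac{4}{9} - \frac{\left(-315\right) \left(\left(-36\right) \left(- \frac{1}{49}\right)\right)}{9} = \frac{4}{9} - \frac{\left(-315\right) \frac{36}{49}}{9} = \frac{4}{9} - - \frac{180}{7} = \frac{4}{9} + \frac{180}{7} = \frac{1648}{63} \approx 26.159$)
$c = -10$
$u{\left(D \right)} = 115 + D$ ($u{\left(D \right)} = \left(15 + D\right) + \left(-10\right)^{2} = \left(15 + D\right) + 100 = 115 + D$)
$\frac{u{\left(-306 \right)}}{A \frac{1}{-32782 - 12743}} = \frac{115 - 306}{\frac{1648}{63} \frac{1}{-32782 - 12743}} = - \frac{191}{\frac{1648}{63} \frac{1}{-32782 - 12743}} = - \frac{191}{\frac{1648}{63} \frac{1}{-45525}} = - \frac{191}{\frac{1648}{63} \left(- \frac{1}{45525}\right)} = - \frac{191}{- \frac{1648}{2868075}} = \left(-191\right) \left(- \frac{2868075}{1648}\right) = \frac{547802325}{1648}$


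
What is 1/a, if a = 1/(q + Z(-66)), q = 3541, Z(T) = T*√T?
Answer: 3541 - 66*I*√66 ≈ 3541.0 - 536.19*I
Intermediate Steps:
Z(T) = T^(3/2)
a = 1/(3541 - 66*I*√66) (a = 1/(3541 + (-66)^(3/2)) = 1/(3541 - 66*I*√66) ≈ 0.00027608 + 4.1804e-5*I)
1/a = 1/(3541/12826177 + 66*I*√66/12826177)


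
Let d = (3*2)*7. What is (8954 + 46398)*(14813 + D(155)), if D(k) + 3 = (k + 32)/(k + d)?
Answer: 161503685464/197 ≈ 8.1982e+8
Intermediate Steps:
d = 42 (d = 6*7 = 42)
D(k) = -3 + (32 + k)/(42 + k) (D(k) = -3 + (k + 32)/(k + 42) = -3 + (32 + k)/(42 + k))
(8954 + 46398)*(14813 + D(155)) = (8954 + 46398)*(14813 + 2*(-47 - 1*155)/(42 + 155)) = 55352*(14813 + 2*(-47 - 155)/197) = 55352*(14813 + 2*(1/197)*(-202)) = 55352*(14813 - 404/197) = 55352*(2917757/197) = 161503685464/197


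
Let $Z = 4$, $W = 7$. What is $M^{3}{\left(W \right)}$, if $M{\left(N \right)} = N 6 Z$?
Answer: $4741632$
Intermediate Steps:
$M{\left(N \right)} = 24 N$ ($M{\left(N \right)} = N 6 \cdot 4 = 6 N 4 = 24 N$)
$M^{3}{\left(W \right)} = \left(24 \cdot 7\right)^{3} = 168^{3} = 4741632$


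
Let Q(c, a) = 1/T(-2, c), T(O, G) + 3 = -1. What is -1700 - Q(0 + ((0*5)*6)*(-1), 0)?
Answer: -6799/4 ≈ -1699.8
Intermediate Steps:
T(O, G) = -4 (T(O, G) = -3 - 1 = -4)
Q(c, a) = -1/4 (Q(c, a) = 1/(-4) = -1/4)
-1700 - Q(0 + ((0*5)*6)*(-1), 0) = -1700 - 1*(-1/4) = -1700 + 1/4 = -6799/4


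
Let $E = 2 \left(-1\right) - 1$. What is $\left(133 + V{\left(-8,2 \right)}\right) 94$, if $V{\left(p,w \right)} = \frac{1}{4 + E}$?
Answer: $12596$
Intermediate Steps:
$E = -3$ ($E = -2 - 1 = -3$)
$V{\left(p,w \right)} = 1$ ($V{\left(p,w \right)} = \frac{1}{4 - 3} = 1^{-1} = 1$)
$\left(133 + V{\left(-8,2 \right)}\right) 94 = \left(133 + 1\right) 94 = 134 \cdot 94 = 12596$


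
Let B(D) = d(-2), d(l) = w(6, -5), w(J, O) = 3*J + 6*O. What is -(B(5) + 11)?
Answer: 1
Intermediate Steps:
d(l) = -12 (d(l) = 3*6 + 6*(-5) = 18 - 30 = -12)
B(D) = -12
-(B(5) + 11) = -(-12 + 11) = -1*(-1) = 1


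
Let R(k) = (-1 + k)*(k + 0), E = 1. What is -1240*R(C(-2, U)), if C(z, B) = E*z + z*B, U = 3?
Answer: -89280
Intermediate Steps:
C(z, B) = z + B*z (C(z, B) = 1*z + z*B = z + B*z)
R(k) = k*(-1 + k) (R(k) = (-1 + k)*k = k*(-1 + k))
-1240*R(C(-2, U)) = -1240*(-2*(1 + 3))*(-1 - 2*(1 + 3)) = -1240*(-2*4)*(-1 - 2*4) = -(-9920)*(-1 - 8) = -(-9920)*(-9) = -1240*72 = -89280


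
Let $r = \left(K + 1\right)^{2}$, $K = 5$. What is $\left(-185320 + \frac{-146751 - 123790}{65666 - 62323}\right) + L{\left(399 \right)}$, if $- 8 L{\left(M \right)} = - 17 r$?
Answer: $- \frac{1239079123}{6686} \approx -1.8532 \cdot 10^{5}$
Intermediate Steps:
$r = 36$ ($r = \left(5 + 1\right)^{2} = 6^{2} = 36$)
$L{\left(M \right)} = \frac{153}{2}$ ($L{\left(M \right)} = - \frac{\left(-17\right) 36}{8} = \left(- \frac{1}{8}\right) \left(-612\right) = \frac{153}{2}$)
$\left(-185320 + \frac{-146751 - 123790}{65666 - 62323}\right) + L{\left(399 \right)} = \left(-185320 + \frac{-146751 - 123790}{65666 - 62323}\right) + \frac{153}{2} = \left(-185320 - \frac{270541}{3343}\right) + \frac{153}{2} = - \frac{619795301}{3343} + \frac{153}{2} = - \frac{1239079123}{6686}$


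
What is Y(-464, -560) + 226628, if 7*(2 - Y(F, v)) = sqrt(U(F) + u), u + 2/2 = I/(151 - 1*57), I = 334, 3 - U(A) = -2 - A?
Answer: 226630 - I*sqrt(1008291)/329 ≈ 2.2663e+5 - 3.0521*I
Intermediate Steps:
U(A) = 5 + A (U(A) = 3 - (-2 - A) = 3 + (2 + A) = 5 + A)
u = 120/47 (u = -1 + 334/(151 - 1*57) = -1 + 334/(151 - 57) = -1 + 334/94 = -1 + 334*(1/94) = -1 + 167/47 = 120/47 ≈ 2.5532)
Y(F, v) = 2 - sqrt(355/47 + F)/7 (Y(F, v) = 2 - sqrt((5 + F) + 120/47)/7 = 2 - sqrt(355/47 + F)/7)
Y(-464, -560) + 226628 = (2 - sqrt(16685 + 2209*(-464))/329) + 226628 = (2 - sqrt(16685 - 1024976)/329) + 226628 = (2 - I*sqrt(1008291)/329) + 226628 = 226630 - I*sqrt(1008291)/329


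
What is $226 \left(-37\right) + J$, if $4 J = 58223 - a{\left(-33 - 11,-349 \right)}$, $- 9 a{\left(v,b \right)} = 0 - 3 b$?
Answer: $\frac{37337}{6} \approx 6222.8$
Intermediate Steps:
$a{\left(v,b \right)} = \frac{b}{3}$ ($a{\left(v,b \right)} = - \frac{0 - 3 b}{9} = - \frac{\left(-3\right) b}{9} = \frac{b}{3}$)
$J = \frac{87509}{6}$ ($J = \frac{58223 - \frac{1}{3} \left(-349\right)}{4} = \frac{58223 - - \frac{349}{3}}{4} = \frac{58223 + \frac{349}{3}}{4} = \frac{1}{4} \cdot \frac{175018}{3} = \frac{87509}{6} \approx 14585.0$)
$226 \left(-37\right) + J = 226 \left(-37\right) + \frac{87509}{6} = -8362 + \frac{87509}{6} = \frac{37337}{6}$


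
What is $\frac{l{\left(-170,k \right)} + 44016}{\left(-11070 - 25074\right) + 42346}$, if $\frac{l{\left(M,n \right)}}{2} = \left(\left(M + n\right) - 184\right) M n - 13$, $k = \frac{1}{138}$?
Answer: $\frac{30512675}{4218246} \approx 7.2335$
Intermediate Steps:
$k = \frac{1}{138} \approx 0.0072464$
$l{\left(M,n \right)} = -26 + 2 M n \left(-184 + M + n\right)$ ($l{\left(M,n \right)} = 2 \left(\left(\left(M + n\right) - 184\right) M n - 13\right) = 2 \left(\left(-184 + M + n\right) M n - 13\right) = 2 \left(M \left(-184 + M + n\right) n - 13\right) = 2 \left(M n \left(-184 + M + n\right) - 13\right) = 2 \left(-13 + M n \left(-184 + M + n\right)\right) = -26 + 2 M n \left(-184 + M + n\right)$)
$\frac{l{\left(-170,k \right)} + 44016}{\left(-11070 - 25074\right) + 42346} = \frac{\left(-26 - \left(-62560\right) \frac{1}{138} + 2 \left(-170\right) \left(\frac{1}{138}\right)^{2} + 2 \cdot \frac{1}{138} \left(-170\right)^{2}\right) + 44016}{\left(-11070 - 25074\right) + 42346} = \frac{\left(-26 + \frac{1360}{3} + 2 \left(-170\right) \frac{1}{19044} + 2 \cdot \frac{1}{138} \cdot 28900\right) + 44016}{\left(-11070 - 25074\right) + 42346} = \frac{\left(-26 + \frac{1360}{3} - \frac{85}{4761} + \frac{28900}{69}\right) + 44016}{-36144 + 42346} = \frac{\frac{4028549}{4761} + 44016}{6202} = \frac{213588725}{4761} \cdot \frac{1}{6202} = \frac{30512675}{4218246}$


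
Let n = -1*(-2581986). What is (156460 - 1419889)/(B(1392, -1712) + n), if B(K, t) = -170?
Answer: -1263429/2581816 ≈ -0.48936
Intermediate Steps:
n = 2581986
(156460 - 1419889)/(B(1392, -1712) + n) = (156460 - 1419889)/(-170 + 2581986) = -1263429/2581816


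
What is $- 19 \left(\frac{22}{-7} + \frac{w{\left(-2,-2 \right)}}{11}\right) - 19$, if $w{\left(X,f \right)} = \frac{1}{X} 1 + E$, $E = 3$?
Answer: $\frac{5605}{154} \approx 36.396$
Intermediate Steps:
$w{\left(X,f \right)} = 3 + \frac{1}{X}$ ($w{\left(X,f \right)} = \frac{1}{X} 1 + 3 = \frac{1}{X} + 3 = 3 + \frac{1}{X}$)
$- 19 \left(\frac{22}{-7} + \frac{w{\left(-2,-2 \right)}}{11}\right) - 19 = - 19 \left(\frac{22}{-7} + \frac{3 + \frac{1}{-2}}{11}\right) - 19 = - 19 \left(22 \left(- \frac{1}{7}\right) + \left(3 - \frac{1}{2}\right) \frac{1}{11}\right) - 19 = - 19 \left(- \frac{22}{7} + \frac{5}{2} \cdot \frac{1}{11}\right) - 19 = - 19 \left(- \frac{22}{7} + \frac{5}{22}\right) - 19 = \left(-19\right) \left(- \frac{449}{154}\right) - 19 = \frac{8531}{154} - 19 = \frac{5605}{154}$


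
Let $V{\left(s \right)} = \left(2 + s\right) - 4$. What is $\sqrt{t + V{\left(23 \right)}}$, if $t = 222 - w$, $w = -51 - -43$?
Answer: $\sqrt{251} \approx 15.843$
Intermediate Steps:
$w = -8$ ($w = -51 + 43 = -8$)
$V{\left(s \right)} = -2 + s$
$t = 230$ ($t = 222 - -8 = 222 + 8 = 230$)
$\sqrt{t + V{\left(23 \right)}} = \sqrt{230 + \left(-2 + 23\right)} = \sqrt{230 + 21} = \sqrt{251}$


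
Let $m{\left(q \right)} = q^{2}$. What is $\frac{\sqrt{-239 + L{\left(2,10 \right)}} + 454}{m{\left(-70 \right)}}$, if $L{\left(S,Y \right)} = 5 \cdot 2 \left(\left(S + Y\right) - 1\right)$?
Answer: $\frac{227}{2450} + \frac{i \sqrt{129}}{4900} \approx 0.092653 + 0.0023179 i$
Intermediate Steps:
$L{\left(S,Y \right)} = -10 + 10 S + 10 Y$ ($L{\left(S,Y \right)} = 10 \left(-1 + S + Y\right) = -10 + 10 S + 10 Y$)
$\frac{\sqrt{-239 + L{\left(2,10 \right)}} + 454}{m{\left(-70 \right)}} = \frac{\sqrt{-239 + \left(-10 + 10 \cdot 2 + 10 \cdot 10\right)} + 454}{\left(-70\right)^{2}} = \frac{\sqrt{-239 + \left(-10 + 20 + 100\right)} + 454}{4900} = \left(\sqrt{-239 + 110} + 454\right) \frac{1}{4900} = \left(\sqrt{-129} + 454\right) \frac{1}{4900} = \left(i \sqrt{129} + 454\right) \frac{1}{4900} = \left(454 + i \sqrt{129}\right) \frac{1}{4900} = \frac{227}{2450} + \frac{i \sqrt{129}}{4900}$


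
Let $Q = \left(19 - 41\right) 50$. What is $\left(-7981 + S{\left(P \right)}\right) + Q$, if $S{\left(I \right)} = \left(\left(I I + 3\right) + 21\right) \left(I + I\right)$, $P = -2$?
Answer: $-9193$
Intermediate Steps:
$S{\left(I \right)} = 2 I \left(24 + I^{2}\right)$ ($S{\left(I \right)} = \left(\left(I^{2} + 3\right) + 21\right) 2 I = \left(\left(3 + I^{2}\right) + 21\right) 2 I = \left(24 + I^{2}\right) 2 I = 2 I \left(24 + I^{2}\right)$)
$Q = -1100$ ($Q = \left(-22\right) 50 = -1100$)
$\left(-7981 + S{\left(P \right)}\right) + Q = \left(-7981 + 2 \left(-2\right) \left(24 + \left(-2\right)^{2}\right)\right) - 1100 = \left(-7981 + 2 \left(-2\right) \left(24 + 4\right)\right) - 1100 = \left(-7981 + 2 \left(-2\right) 28\right) - 1100 = \left(-7981 - 112\right) - 1100 = -8093 - 1100 = -9193$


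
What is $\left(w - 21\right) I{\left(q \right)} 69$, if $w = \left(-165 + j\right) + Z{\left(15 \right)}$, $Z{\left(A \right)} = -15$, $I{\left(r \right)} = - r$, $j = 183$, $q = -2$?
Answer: $-2484$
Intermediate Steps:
$w = 3$ ($w = \left(-165 + 183\right) - 15 = 18 - 15 = 3$)
$\left(w - 21\right) I{\left(q \right)} 69 = \left(3 - 21\right) \left(-1\right) \left(-2\right) 69 = - 18 \cdot 2 \cdot 69 = \left(-18\right) 138 = -2484$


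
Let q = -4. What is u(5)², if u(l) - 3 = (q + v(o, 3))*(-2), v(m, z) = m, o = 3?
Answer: 25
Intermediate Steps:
u(l) = 5 (u(l) = 3 + (-4 + 3)*(-2) = 3 - 1*(-2) = 3 + 2 = 5)
u(5)² = 5² = 25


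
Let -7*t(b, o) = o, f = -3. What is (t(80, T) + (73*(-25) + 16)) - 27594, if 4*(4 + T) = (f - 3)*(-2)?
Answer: -205820/7 ≈ -29403.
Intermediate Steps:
T = -1 (T = -4 + ((-3 - 3)*(-2))/4 = -4 + (-6*(-2))/4 = -4 + (1/4)*12 = -4 + 3 = -1)
t(b, o) = -o/7
(t(80, T) + (73*(-25) + 16)) - 27594 = (-1/7*(-1) + (73*(-25) + 16)) - 27594 = (1/7 + (-1825 + 16)) - 27594 = (1/7 - 1809) - 27594 = -12662/7 - 27594 = -205820/7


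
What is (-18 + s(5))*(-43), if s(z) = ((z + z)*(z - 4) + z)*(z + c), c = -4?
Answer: 129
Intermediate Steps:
s(z) = (-4 + z)*(z + 2*z*(-4 + z)) (s(z) = ((z + z)*(z - 4) + z)*(z - 4) = ((2*z)*(-4 + z) + z)*(-4 + z) = (2*z*(-4 + z) + z)*(-4 + z) = (z + 2*z*(-4 + z))*(-4 + z) = (-4 + z)*(z + 2*z*(-4 + z)))
(-18 + s(5))*(-43) = (-18 + 5*(28 - 15*5 + 2*5**2))*(-43) = (-18 + 5*(28 - 75 + 2*25))*(-43) = (-18 + 5*(28 - 75 + 50))*(-43) = (-18 + 5*3)*(-43) = (-18 + 15)*(-43) = -3*(-43) = 129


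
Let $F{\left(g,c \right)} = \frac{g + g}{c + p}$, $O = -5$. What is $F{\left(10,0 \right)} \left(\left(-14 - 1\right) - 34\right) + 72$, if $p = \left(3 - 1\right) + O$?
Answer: $\frac{1196}{3} \approx 398.67$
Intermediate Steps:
$p = -3$ ($p = \left(3 - 1\right) - 5 = 2 - 5 = -3$)
$F{\left(g,c \right)} = \frac{2 g}{-3 + c}$ ($F{\left(g,c \right)} = \frac{g + g}{c - 3} = \frac{2 g}{-3 + c}$)
$F{\left(10,0 \right)} \left(\left(-14 - 1\right) - 34\right) + 72 = 2 \cdot 10 \frac{1}{-3 + 0} \left(\left(-14 - 1\right) - 34\right) + 72 = 2 \cdot 10 \frac{1}{-3} \left(-15 - 34\right) + 72 = 2 \cdot 10 \left(- \frac{1}{3}\right) \left(-49\right) + 72 = \left(- \frac{20}{3}\right) \left(-49\right) + 72 = \frac{980}{3} + 72 = \frac{1196}{3}$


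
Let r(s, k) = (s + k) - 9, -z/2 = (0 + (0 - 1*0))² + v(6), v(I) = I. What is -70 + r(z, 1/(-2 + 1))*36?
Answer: -862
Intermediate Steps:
z = -12 (z = -2*((0 + (0 - 1*0))² + 6) = -2*((0 + (0 + 0))² + 6) = -2*((0 + 0)² + 6) = -2*(0² + 6) = -2*(0 + 6) = -2*6 = -12)
r(s, k) = -9 + k + s (r(s, k) = (k + s) - 9 = -9 + k + s)
-70 + r(z, 1/(-2 + 1))*36 = -70 + (-9 + 1/(-2 + 1) - 12)*36 = -70 + (-9 + 1/(-1) - 12)*36 = -70 + (-9 - 1 - 12)*36 = -70 - 22*36 = -70 - 792 = -862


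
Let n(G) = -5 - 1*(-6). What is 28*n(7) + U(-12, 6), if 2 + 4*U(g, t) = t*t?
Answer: 73/2 ≈ 36.500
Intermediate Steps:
U(g, t) = -1/2 + t**2/4 (U(g, t) = -1/2 + (t*t)/4 = -1/2 + t**2/4)
n(G) = 1 (n(G) = -5 + 6 = 1)
28*n(7) + U(-12, 6) = 28*1 + (-1/2 + (1/4)*6**2) = 28 + (-1/2 + (1/4)*36) = 28 + (-1/2 + 9) = 28 + 17/2 = 73/2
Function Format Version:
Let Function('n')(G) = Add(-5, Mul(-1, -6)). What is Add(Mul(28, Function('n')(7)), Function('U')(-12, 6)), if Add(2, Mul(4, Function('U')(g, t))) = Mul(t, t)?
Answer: Rational(73, 2) ≈ 36.500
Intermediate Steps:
Function('U')(g, t) = Add(Rational(-1, 2), Mul(Rational(1, 4), Pow(t, 2))) (Function('U')(g, t) = Add(Rational(-1, 2), Mul(Rational(1, 4), Mul(t, t))) = Add(Rational(-1, 2), Mul(Rational(1, 4), Pow(t, 2))))
Function('n')(G) = 1 (Function('n')(G) = Add(-5, 6) = 1)
Add(Mul(28, Function('n')(7)), Function('U')(-12, 6)) = Add(Mul(28, 1), Add(Rational(-1, 2), Mul(Rational(1, 4), Pow(6, 2)))) = Add(28, Add(Rational(-1, 2), Mul(Rational(1, 4), 36))) = Add(28, Add(Rational(-1, 2), 9)) = Add(28, Rational(17, 2)) = Rational(73, 2)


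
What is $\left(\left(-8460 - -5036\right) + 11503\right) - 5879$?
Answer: $2200$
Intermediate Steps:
$\left(\left(-8460 - -5036\right) + 11503\right) - 5879 = \left(\left(-8460 + 5036\right) + 11503\right) - 5879 = \left(-3424 + 11503\right) - 5879 = 8079 - 5879 = 2200$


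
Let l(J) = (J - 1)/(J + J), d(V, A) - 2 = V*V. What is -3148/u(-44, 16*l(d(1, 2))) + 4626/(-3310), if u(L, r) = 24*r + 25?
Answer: -5563829/253215 ≈ -21.973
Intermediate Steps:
d(V, A) = 2 + V**2 (d(V, A) = 2 + V*V = 2 + V**2)
l(J) = (-1 + J)/(2*J) (l(J) = (-1 + J)/((2*J)) = (-1 + J)*(1/(2*J)) = (-1 + J)/(2*J))
u(L, r) = 25 + 24*r
-3148/u(-44, 16*l(d(1, 2))) + 4626/(-3310) = -3148/(25 + 24*(16*((-1 + (2 + 1**2))/(2*(2 + 1**2))))) + 4626/(-3310) = -3148/(25 + 24*(16*((-1 + (2 + 1))/(2*(2 + 1))))) + 4626*(-1/3310) = -3148/(25 + 24*(16*((1/2)*(-1 + 3)/3))) - 2313/1655 = -3148/(25 + 24*(16*((1/2)*(1/3)*2))) - 2313/1655 = -3148/(25 + 24*(16*(1/3))) - 2313/1655 = -3148/(25 + 24*(16/3)) - 2313/1655 = -3148/(25 + 128) - 2313/1655 = -3148/153 - 2313/1655 = -5563829/253215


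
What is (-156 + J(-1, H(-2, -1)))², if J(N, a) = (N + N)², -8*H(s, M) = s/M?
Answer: 23104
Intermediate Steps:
H(s, M) = -s/(8*M)
J(N, a) = 4*N² (J(N, a) = (2*N)² = 4*N²)
(-156 + J(-1, H(-2, -1)))² = (-156 + 4*(-1)²)² = (-156 + 4*1)² = (-156 + 4)² = (-152)² = 23104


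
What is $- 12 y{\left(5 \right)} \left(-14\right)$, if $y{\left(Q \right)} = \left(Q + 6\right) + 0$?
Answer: $1848$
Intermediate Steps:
$y{\left(Q \right)} = 6 + Q$ ($y{\left(Q \right)} = \left(6 + Q\right) + 0 = 6 + Q$)
$- 12 y{\left(5 \right)} \left(-14\right) = - 12 \left(6 + 5\right) \left(-14\right) = \left(-12\right) 11 \left(-14\right) = \left(-132\right) \left(-14\right) = 1848$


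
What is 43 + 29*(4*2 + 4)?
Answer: 391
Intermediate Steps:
43 + 29*(4*2 + 4) = 43 + 29*(8 + 4) = 43 + 29*12 = 43 + 348 = 391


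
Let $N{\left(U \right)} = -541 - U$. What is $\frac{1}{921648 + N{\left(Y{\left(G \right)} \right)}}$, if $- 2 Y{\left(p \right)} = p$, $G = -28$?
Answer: $\frac{1}{921093} \approx 1.0857 \cdot 10^{-6}$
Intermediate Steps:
$Y{\left(p \right)} = - \frac{p}{2}$
$\frac{1}{921648 + N{\left(Y{\left(G \right)} \right)}} = \frac{1}{921648 - \left(541 - -14\right)} = \frac{1}{921648 - 555} = \frac{1}{921093}$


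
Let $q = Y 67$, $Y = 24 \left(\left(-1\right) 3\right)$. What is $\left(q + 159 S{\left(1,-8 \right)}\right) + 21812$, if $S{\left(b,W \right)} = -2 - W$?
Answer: $17942$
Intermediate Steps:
$Y = -72$ ($Y = 24 \left(-3\right) = -72$)
$q = -4824$ ($q = \left(-72\right) 67 = -4824$)
$\left(q + 159 S{\left(1,-8 \right)}\right) + 21812 = \left(-4824 + 159 \left(-2 - -8\right)\right) + 21812 = \left(-4824 + 159 \left(-2 + 8\right)\right) + 21812 = \left(-4824 + 159 \cdot 6\right) + 21812 = \left(-4824 + 954\right) + 21812 = -3870 + 21812 = 17942$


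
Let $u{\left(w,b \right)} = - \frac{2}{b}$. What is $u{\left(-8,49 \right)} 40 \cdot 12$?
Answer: $- \frac{960}{49} \approx -19.592$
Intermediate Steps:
$u{\left(-8,49 \right)} 40 \cdot 12 = - \frac{2}{49} \cdot 40 \cdot 12 = \left(-2\right) \frac{1}{49} \cdot 480 = \left(- \frac{2}{49}\right) 480 = - \frac{960}{49}$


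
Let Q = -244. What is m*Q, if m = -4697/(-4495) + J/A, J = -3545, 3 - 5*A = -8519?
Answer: 4836817002/19153195 ≈ 252.53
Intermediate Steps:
A = 8522/5 (A = 3/5 - 1/5*(-8519) = 3/5 + 8519/5 = 8522/5 ≈ 1704.4)
m = -39646041/38306390 (m = -4697/(-4495) - 3545/8522/5 = -4697*(-1/4495) - 3545*5/8522 = 4697/4495 - 17725/8522 = -39646041/38306390 ≈ -1.0350)
m*Q = -39646041/38306390*(-244) = 4836817002/19153195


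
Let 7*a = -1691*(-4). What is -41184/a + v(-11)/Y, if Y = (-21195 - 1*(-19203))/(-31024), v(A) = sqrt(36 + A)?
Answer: 14842562/421059 ≈ 35.251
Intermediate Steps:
a = 6764/7 (a = (-1691*(-4))/7 = (1/7)*6764 = 6764/7 ≈ 966.29)
Y = 249/3878 (Y = (-21195 + 19203)*(-1/31024) = -1992*(-1/31024) = 249/3878 ≈ 0.064208)
-41184/a + v(-11)/Y = -41184/6764/7 + sqrt(36 - 11)/(249/3878) = -41184*7/6764 + sqrt(25)*(3878/249) = -72072/1691 + 5*(3878/249) = -72072/1691 + 19390/249 = 14842562/421059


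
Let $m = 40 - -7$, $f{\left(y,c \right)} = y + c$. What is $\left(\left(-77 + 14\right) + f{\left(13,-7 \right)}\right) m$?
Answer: $-2679$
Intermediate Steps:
$f{\left(y,c \right)} = c + y$
$m = 47$ ($m = 40 + 7 = 47$)
$\left(\left(-77 + 14\right) + f{\left(13,-7 \right)}\right) m = \left(\left(-77 + 14\right) + \left(-7 + 13\right)\right) 47 = \left(-63 + 6\right) 47 = \left(-57\right) 47 = -2679$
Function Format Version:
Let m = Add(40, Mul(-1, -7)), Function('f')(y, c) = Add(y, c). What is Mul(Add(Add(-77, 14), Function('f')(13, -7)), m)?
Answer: -2679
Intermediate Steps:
Function('f')(y, c) = Add(c, y)
m = 47 (m = Add(40, 7) = 47)
Mul(Add(Add(-77, 14), Function('f')(13, -7)), m) = Mul(Add(Add(-77, 14), Add(-7, 13)), 47) = Mul(Add(-63, 6), 47) = Mul(-57, 47) = -2679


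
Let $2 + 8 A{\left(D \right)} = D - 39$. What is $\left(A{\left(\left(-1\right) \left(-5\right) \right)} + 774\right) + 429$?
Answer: $\frac{2397}{2} \approx 1198.5$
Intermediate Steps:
$A{\left(D \right)} = - \frac{41}{8} + \frac{D}{8}$ ($A{\left(D \right)} = - \frac{1}{4} + \frac{D - 39}{8} = - \frac{1}{4} + \frac{-39 + D}{8} = - \frac{1}{4} + \left(- \frac{39}{8} + \frac{D}{8}\right) = - \frac{41}{8} + \frac{D}{8}$)
$\left(A{\left(\left(-1\right) \left(-5\right) \right)} + 774\right) + 429 = \left(\left(- \frac{41}{8} + \frac{\left(-1\right) \left(-5\right)}{8}\right) + 774\right) + 429 = \left(\left(- \frac{41}{8} + \frac{1}{8} \cdot 5\right) + 774\right) + 429 = \left(\left(- \frac{41}{8} + \frac{5}{8}\right) + 774\right) + 429 = \left(- \frac{9}{2} + 774\right) + 429 = \frac{1539}{2} + 429 = \frac{2397}{2}$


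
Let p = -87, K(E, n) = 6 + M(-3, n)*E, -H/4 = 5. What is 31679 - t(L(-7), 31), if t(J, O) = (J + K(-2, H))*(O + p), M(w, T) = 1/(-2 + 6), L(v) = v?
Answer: 31595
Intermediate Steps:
H = -20 (H = -4*5 = -20)
M(w, T) = ¼ (M(w, T) = 1/4 = ¼)
K(E, n) = 6 + E/4
t(J, O) = (-87 + O)*(11/2 + J) (t(J, O) = (J + (6 + (¼)*(-2)))*(O - 87) = (J + (6 - ½))*(-87 + O) = (J + 11/2)*(-87 + O) = (11/2 + J)*(-87 + O) = (-87 + O)*(11/2 + J))
31679 - t(L(-7), 31) = 31679 - (-957/2 - 87*(-7) + (11/2)*31 - 7*31) = 31679 - (-957/2 + 609 + 341/2 - 217) = 31679 - 1*84 = 31679 - 84 = 31595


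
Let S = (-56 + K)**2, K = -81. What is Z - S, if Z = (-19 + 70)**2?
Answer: -16168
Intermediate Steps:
S = 18769 (S = (-56 - 81)**2 = (-137)**2 = 18769)
Z = 2601 (Z = 51**2 = 2601)
Z - S = 2601 - 1*18769 = 2601 - 18769 = -16168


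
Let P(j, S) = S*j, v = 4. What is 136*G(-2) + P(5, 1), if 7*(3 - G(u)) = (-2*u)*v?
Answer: 715/7 ≈ 102.14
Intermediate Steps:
G(u) = 3 + 8*u/7 (G(u) = 3 - (-2*u)*4/7 = 3 - (-8)*u/7 = 3 + 8*u/7)
136*G(-2) + P(5, 1) = 136*(3 + (8/7)*(-2)) + 1*5 = 136*(3 - 16/7) + 5 = 136*(5/7) + 5 = 680/7 + 5 = 715/7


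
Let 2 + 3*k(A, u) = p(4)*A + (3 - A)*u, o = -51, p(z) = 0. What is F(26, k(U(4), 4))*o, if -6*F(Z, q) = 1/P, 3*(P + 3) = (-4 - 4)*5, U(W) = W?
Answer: -51/98 ≈ -0.52041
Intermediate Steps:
P = -49/3 (P = -3 + ((-4 - 4)*5)/3 = -3 + (-8*5)/3 = -3 + (1/3)*(-40) = -3 - 40/3 = -49/3 ≈ -16.333)
k(A, u) = -2/3 + u*(3 - A)/3 (k(A, u) = -2/3 + (0*A + (3 - A)*u)/3 = -2/3 + (0 + u*(3 - A))/3 = -2/3 + (u*(3 - A))/3 = -2/3 + u*(3 - A)/3)
F(Z, q) = 1/98 (F(Z, q) = -1/(6*(-49/3)) = -1/6*(-3/49) = 1/98)
F(26, k(U(4), 4))*o = (1/98)*(-51) = -51/98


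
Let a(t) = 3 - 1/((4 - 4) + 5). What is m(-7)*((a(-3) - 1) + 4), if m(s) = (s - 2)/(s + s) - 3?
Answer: -957/70 ≈ -13.671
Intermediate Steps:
a(t) = 14/5 (a(t) = 3 - 1/(0 + 5) = 3 - 1/5 = 3 - 1*⅕ = 3 - ⅕ = 14/5)
m(s) = -3 + (-2 + s)/(2*s) (m(s) = (-2 + s)/((2*s)) - 3 = (-2 + s)*(1/(2*s)) - 3 = (-2 + s)/(2*s) - 3 = -3 + (-2 + s)/(2*s))
m(-7)*((a(-3) - 1) + 4) = (-5/2 - 1/(-7))*((14/5 - 1) + 4) = (-5/2 - 1*(-⅐))*(9/5 + 4) = (-5/2 + ⅐)*(29/5) = -33/14*29/5 = -957/70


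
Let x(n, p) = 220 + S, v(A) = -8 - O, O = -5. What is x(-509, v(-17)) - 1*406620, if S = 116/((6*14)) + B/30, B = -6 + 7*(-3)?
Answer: -85343899/210 ≈ -4.0640e+5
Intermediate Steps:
B = -27 (B = -6 - 21 = -27)
v(A) = -3 (v(A) = -8 - 1*(-5) = -8 + 5 = -3)
S = 101/210 (S = 116/((6*14)) - 27/30 = 116/84 - 27*1/30 = 116*(1/84) - 9/10 = 29/21 - 9/10 = 101/210 ≈ 0.48095)
x(n, p) = 46301/210 (x(n, p) = 220 + 101/210 = 46301/210)
x(-509, v(-17)) - 1*406620 = 46301/210 - 1*406620 = 46301/210 - 406620 = -85343899/210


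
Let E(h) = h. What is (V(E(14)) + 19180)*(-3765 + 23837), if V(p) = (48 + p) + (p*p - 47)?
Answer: 389216152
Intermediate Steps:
V(p) = 1 + p + p**2 (V(p) = (48 + p) + (p**2 - 47) = (48 + p) + (-47 + p**2) = 1 + p + p**2)
(V(E(14)) + 19180)*(-3765 + 23837) = ((1 + 14 + 14**2) + 19180)*(-3765 + 23837) = ((1 + 14 + 196) + 19180)*20072 = (211 + 19180)*20072 = 19391*20072 = 389216152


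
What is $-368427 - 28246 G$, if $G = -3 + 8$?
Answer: $-509657$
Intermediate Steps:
$G = 5$
$-368427 - 28246 G = -368427 - 28246 \cdot 5 = -368427 - 141230 = -509657$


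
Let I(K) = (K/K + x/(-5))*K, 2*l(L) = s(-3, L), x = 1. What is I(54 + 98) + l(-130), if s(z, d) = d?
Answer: 283/5 ≈ 56.600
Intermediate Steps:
l(L) = L/2
I(K) = 4*K/5 (I(K) = (K/K + 1/(-5))*K = (1 + 1*(-1/5))*K = (1 - 1/5)*K = 4*K/5)
I(54 + 98) + l(-130) = 4*(54 + 98)/5 + (1/2)*(-130) = (4/5)*152 - 65 = 608/5 - 65 = 283/5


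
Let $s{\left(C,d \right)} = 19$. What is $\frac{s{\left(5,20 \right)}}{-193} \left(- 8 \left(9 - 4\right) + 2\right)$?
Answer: $\frac{722}{193} \approx 3.7409$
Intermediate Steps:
$\frac{s{\left(5,20 \right)}}{-193} \left(- 8 \left(9 - 4\right) + 2\right) = \frac{19}{-193} \left(- 8 \left(9 - 4\right) + 2\right) = 19 \left(- \frac{1}{193}\right) \left(\left(-8\right) 5 + 2\right) = - \frac{19 \left(-40 + 2\right)}{193} = \left(- \frac{19}{193}\right) \left(-38\right) = \frac{722}{193}$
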